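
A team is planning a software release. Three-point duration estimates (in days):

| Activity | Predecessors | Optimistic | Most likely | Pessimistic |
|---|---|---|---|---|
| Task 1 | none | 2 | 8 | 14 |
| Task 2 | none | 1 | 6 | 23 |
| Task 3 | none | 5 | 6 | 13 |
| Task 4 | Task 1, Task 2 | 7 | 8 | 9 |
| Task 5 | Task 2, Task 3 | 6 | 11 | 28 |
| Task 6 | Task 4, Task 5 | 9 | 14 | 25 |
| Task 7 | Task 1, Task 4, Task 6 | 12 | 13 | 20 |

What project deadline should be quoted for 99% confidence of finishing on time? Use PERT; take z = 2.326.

63.9 days

te_Task 1 = (2 + 4·8 + 14)/6 = 48/6 = 8; σ²_Task 1 = ((14−2)/6)² = 4.000
te_Task 2 = (1 + 4·6 + 23)/6 = 48/6 = 8; σ²_Task 2 = ((23−1)/6)² = 13.444
te_Task 3 = (5 + 4·6 + 13)/6 = 42/6 = 7; σ²_Task 3 = ((13−5)/6)² = 1.778
te_Task 4 = (7 + 4·8 + 9)/6 = 48/6 = 8; σ²_Task 4 = ((9−7)/6)² = 0.111
te_Task 5 = (6 + 4·11 + 28)/6 = 78/6 = 13; σ²_Task 5 = ((28−6)/6)² = 13.444
te_Task 6 = (9 + 4·14 + 25)/6 = 90/6 = 15; σ²_Task 6 = ((25−9)/6)² = 7.111
te_Task 7 = (12 + 4·13 + 20)/6 = 84/6 = 14; σ²_Task 7 = ((20−12)/6)² = 1.778

Forward pass:
ES_Task 1 = 0; EF_Task 1 = 8
ES_Task 2 = 0; EF_Task 2 = 8
ES_Task 3 = 0; EF_Task 3 = 7
ES_Task 4 = max(EF_Task 1=8, EF_Task 2=8) = 8; EF_Task 4 = 8+8 = 16
ES_Task 5 = max(EF_Task 2=8, EF_Task 3=7) = 8; EF_Task 5 = 8+13 = 21
ES_Task 6 = max(EF_Task 4=16, EF_Task 5=21) = 21; EF_Task 6 = 21+15 = 36
ES_Task 7 = max(EF_Task 1=8, EF_Task 4=16, EF_Task 6=36) = 36; EF_Task 7 = 36+14 = 50
Expected project duration μ = 50 days. Critical path: Task 2 → Task 5 → Task 6 → Task 7.

Variance along critical path = 13.444 + 13.444 + 7.111 + 1.778 = 35.778; σ = 5.981 days.
D = μ + z·σ = 50 + 2.326·5.981 = 63.9 days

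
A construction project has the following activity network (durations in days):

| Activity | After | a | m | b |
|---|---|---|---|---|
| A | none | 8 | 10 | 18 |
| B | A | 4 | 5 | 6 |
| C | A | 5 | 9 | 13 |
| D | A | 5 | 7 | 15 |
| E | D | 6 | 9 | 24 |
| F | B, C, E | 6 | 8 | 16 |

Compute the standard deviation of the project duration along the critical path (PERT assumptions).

te_A = (8 + 4·10 + 18)/6 = 66/6 = 11; σ²_A = ((18−8)/6)² = 2.778
te_B = (4 + 4·5 + 6)/6 = 30/6 = 5; σ²_B = ((6−4)/6)² = 0.111
te_C = (5 + 4·9 + 13)/6 = 54/6 = 9; σ²_C = ((13−5)/6)² = 1.778
te_D = (5 + 4·7 + 15)/6 = 48/6 = 8; σ²_D = ((15−5)/6)² = 2.778
te_E = (6 + 4·9 + 24)/6 = 66/6 = 11; σ²_E = ((24−6)/6)² = 9.000
te_F = (6 + 4·8 + 16)/6 = 54/6 = 9; σ²_F = ((16−6)/6)² = 2.778

Forward pass:
ES_A = 0; EF_A = 11
ES_B = 11; EF_B = 11+5 = 16
ES_C = 11; EF_C = 11+9 = 20
ES_D = 11; EF_D = 11+8 = 19
ES_E = 19; EF_E = 19+11 = 30
ES_F = max(EF_B=16, EF_C=20, EF_E=30) = 30; EF_F = 30+9 = 39
Expected project duration μ = 39 days. Critical path: A → D → E → F.

Variance along critical path = 2.778 + 2.778 + 9.000 + 2.778 = 17.333
σ = √17.333 = 4.163 days

4.16 days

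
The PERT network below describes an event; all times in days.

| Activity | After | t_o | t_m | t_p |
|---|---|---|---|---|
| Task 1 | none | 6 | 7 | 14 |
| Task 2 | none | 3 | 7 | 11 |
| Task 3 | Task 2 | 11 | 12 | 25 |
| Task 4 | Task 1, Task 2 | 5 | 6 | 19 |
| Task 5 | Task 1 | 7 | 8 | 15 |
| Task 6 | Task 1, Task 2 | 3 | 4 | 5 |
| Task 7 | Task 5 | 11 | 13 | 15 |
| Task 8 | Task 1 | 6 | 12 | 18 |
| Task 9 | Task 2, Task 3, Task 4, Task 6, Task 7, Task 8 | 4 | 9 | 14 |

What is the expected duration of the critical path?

te_Task 1 = (6 + 4·7 + 14)/6 = 48/6 = 8
te_Task 2 = (3 + 4·7 + 11)/6 = 42/6 = 7
te_Task 3 = (11 + 4·12 + 25)/6 = 84/6 = 14
te_Task 4 = (5 + 4·6 + 19)/6 = 48/6 = 8
te_Task 5 = (7 + 4·8 + 15)/6 = 54/6 = 9
te_Task 6 = (3 + 4·4 + 5)/6 = 24/6 = 4
te_Task 7 = (11 + 4·13 + 15)/6 = 78/6 = 13
te_Task 8 = (6 + 4·12 + 18)/6 = 72/6 = 12
te_Task 9 = (4 + 4·9 + 14)/6 = 54/6 = 9

Forward pass:
ES_Task 1 = 0; EF_Task 1 = 8
ES_Task 2 = 0; EF_Task 2 = 7
ES_Task 3 = 7; EF_Task 3 = 7+14 = 21
ES_Task 4 = max(EF_Task 1=8, EF_Task 2=7) = 8; EF_Task 4 = 8+8 = 16
ES_Task 5 = 8; EF_Task 5 = 8+9 = 17
ES_Task 6 = max(EF_Task 1=8, EF_Task 2=7) = 8; EF_Task 6 = 8+4 = 12
ES_Task 7 = 17; EF_Task 7 = 17+13 = 30
ES_Task 8 = 8; EF_Task 8 = 8+12 = 20
ES_Task 9 = max(EF_Task 2=7, EF_Task 3=21, EF_Task 4=16, EF_Task 6=12, EF_Task 7=30, EF_Task 8=20) = 30; EF_Task 9 = 30+9 = 39
Expected project duration μ = 39 days. Critical path: Task 1 → Task 5 → Task 7 → Task 9.

39 days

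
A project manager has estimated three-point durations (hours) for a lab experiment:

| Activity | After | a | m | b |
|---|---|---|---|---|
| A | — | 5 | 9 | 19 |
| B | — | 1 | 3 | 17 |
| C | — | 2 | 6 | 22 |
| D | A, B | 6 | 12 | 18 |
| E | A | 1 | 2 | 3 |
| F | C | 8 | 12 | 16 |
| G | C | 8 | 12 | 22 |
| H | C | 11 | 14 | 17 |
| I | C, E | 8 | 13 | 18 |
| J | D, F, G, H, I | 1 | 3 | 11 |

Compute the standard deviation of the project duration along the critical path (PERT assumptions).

te_A = (5 + 4·9 + 19)/6 = 60/6 = 10; σ²_A = ((19−5)/6)² = 5.444
te_B = (1 + 4·3 + 17)/6 = 30/6 = 5; σ²_B = ((17−1)/6)² = 7.111
te_C = (2 + 4·6 + 22)/6 = 48/6 = 8; σ²_C = ((22−2)/6)² = 11.111
te_D = (6 + 4·12 + 18)/6 = 72/6 = 12; σ²_D = ((18−6)/6)² = 4.000
te_E = (1 + 4·2 + 3)/6 = 12/6 = 2; σ²_E = ((3−1)/6)² = 0.111
te_F = (8 + 4·12 + 16)/6 = 72/6 = 12; σ²_F = ((16−8)/6)² = 1.778
te_G = (8 + 4·12 + 22)/6 = 78/6 = 13; σ²_G = ((22−8)/6)² = 5.444
te_H = (11 + 4·14 + 17)/6 = 84/6 = 14; σ²_H = ((17−11)/6)² = 1.000
te_I = (8 + 4·13 + 18)/6 = 78/6 = 13; σ²_I = ((18−8)/6)² = 2.778
te_J = (1 + 4·3 + 11)/6 = 24/6 = 4; σ²_J = ((11−1)/6)² = 2.778

Forward pass:
ES_A = 0; EF_A = 10
ES_B = 0; EF_B = 5
ES_C = 0; EF_C = 8
ES_D = max(EF_A=10, EF_B=5) = 10; EF_D = 10+12 = 22
ES_E = 10; EF_E = 10+2 = 12
ES_F = 8; EF_F = 8+12 = 20
ES_G = 8; EF_G = 8+13 = 21
ES_H = 8; EF_H = 8+14 = 22
ES_I = max(EF_C=8, EF_E=12) = 12; EF_I = 12+13 = 25
ES_J = max(EF_D=22, EF_F=20, EF_G=21, EF_H=22, EF_I=25) = 25; EF_J = 25+4 = 29
Expected project duration μ = 29 hours. Critical path: A → E → I → J.

Variance along critical path = 5.444 + 0.111 + 2.778 + 2.778 = 11.111
σ = √11.111 = 3.333 hours

3.33 hours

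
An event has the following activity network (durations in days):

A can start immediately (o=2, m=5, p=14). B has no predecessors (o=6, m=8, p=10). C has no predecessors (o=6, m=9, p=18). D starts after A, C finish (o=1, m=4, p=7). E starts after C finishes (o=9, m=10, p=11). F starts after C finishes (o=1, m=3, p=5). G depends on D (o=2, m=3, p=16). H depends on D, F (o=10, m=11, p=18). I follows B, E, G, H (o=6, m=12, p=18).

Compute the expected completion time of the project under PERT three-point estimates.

te_A = (2 + 4·5 + 14)/6 = 36/6 = 6
te_B = (6 + 4·8 + 10)/6 = 48/6 = 8
te_C = (6 + 4·9 + 18)/6 = 60/6 = 10
te_D = (1 + 4·4 + 7)/6 = 24/6 = 4
te_E = (9 + 4·10 + 11)/6 = 60/6 = 10
te_F = (1 + 4·3 + 5)/6 = 18/6 = 3
te_G = (2 + 4·3 + 16)/6 = 30/6 = 5
te_H = (10 + 4·11 + 18)/6 = 72/6 = 12
te_I = (6 + 4·12 + 18)/6 = 72/6 = 12

Forward pass:
ES_A = 0; EF_A = 6
ES_B = 0; EF_B = 8
ES_C = 0; EF_C = 10
ES_D = max(EF_A=6, EF_C=10) = 10; EF_D = 10+4 = 14
ES_E = 10; EF_E = 10+10 = 20
ES_F = 10; EF_F = 10+3 = 13
ES_G = 14; EF_G = 14+5 = 19
ES_H = max(EF_D=14, EF_F=13) = 14; EF_H = 14+12 = 26
ES_I = max(EF_B=8, EF_E=20, EF_G=19, EF_H=26) = 26; EF_I = 26+12 = 38
Expected project duration μ = 38 days. Critical path: C → D → H → I.

38 days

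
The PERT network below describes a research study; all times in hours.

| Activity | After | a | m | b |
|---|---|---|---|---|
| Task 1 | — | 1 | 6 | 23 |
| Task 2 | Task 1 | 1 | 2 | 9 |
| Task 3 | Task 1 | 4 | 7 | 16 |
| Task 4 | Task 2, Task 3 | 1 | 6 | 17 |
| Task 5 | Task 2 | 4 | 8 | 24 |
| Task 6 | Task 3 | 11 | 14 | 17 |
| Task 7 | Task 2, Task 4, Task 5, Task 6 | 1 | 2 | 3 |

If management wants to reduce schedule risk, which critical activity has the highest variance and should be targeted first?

Task 1

te_Task 1 = (1 + 4·6 + 23)/6 = 48/6 = 8; σ²_Task 1 = ((23−1)/6)² = 13.444
te_Task 2 = (1 + 4·2 + 9)/6 = 18/6 = 3; σ²_Task 2 = ((9−1)/6)² = 1.778
te_Task 3 = (4 + 4·7 + 16)/6 = 48/6 = 8; σ²_Task 3 = ((16−4)/6)² = 4.000
te_Task 4 = (1 + 4·6 + 17)/6 = 42/6 = 7; σ²_Task 4 = ((17−1)/6)² = 7.111
te_Task 5 = (4 + 4·8 + 24)/6 = 60/6 = 10; σ²_Task 5 = ((24−4)/6)² = 11.111
te_Task 6 = (11 + 4·14 + 17)/6 = 84/6 = 14; σ²_Task 6 = ((17−11)/6)² = 1.000
te_Task 7 = (1 + 4·2 + 3)/6 = 12/6 = 2; σ²_Task 7 = ((3−1)/6)² = 0.111

Forward pass:
ES_Task 1 = 0; EF_Task 1 = 8
ES_Task 2 = 8; EF_Task 2 = 8+3 = 11
ES_Task 3 = 8; EF_Task 3 = 8+8 = 16
ES_Task 4 = max(EF_Task 2=11, EF_Task 3=16) = 16; EF_Task 4 = 16+7 = 23
ES_Task 5 = 11; EF_Task 5 = 11+10 = 21
ES_Task 6 = 16; EF_Task 6 = 16+14 = 30
ES_Task 7 = max(EF_Task 2=11, EF_Task 4=23, EF_Task 5=21, EF_Task 6=30) = 30; EF_Task 7 = 30+2 = 32
Expected project duration μ = 32 hours. Critical path: Task 1 → Task 3 → Task 6 → Task 7.

Variances on critical path: σ²_Task 1=13.444, σ²_Task 3=4.000, σ²_Task 6=1.000, σ²_Task 7=0.111.
Largest is σ²_Task 1 = 13.444.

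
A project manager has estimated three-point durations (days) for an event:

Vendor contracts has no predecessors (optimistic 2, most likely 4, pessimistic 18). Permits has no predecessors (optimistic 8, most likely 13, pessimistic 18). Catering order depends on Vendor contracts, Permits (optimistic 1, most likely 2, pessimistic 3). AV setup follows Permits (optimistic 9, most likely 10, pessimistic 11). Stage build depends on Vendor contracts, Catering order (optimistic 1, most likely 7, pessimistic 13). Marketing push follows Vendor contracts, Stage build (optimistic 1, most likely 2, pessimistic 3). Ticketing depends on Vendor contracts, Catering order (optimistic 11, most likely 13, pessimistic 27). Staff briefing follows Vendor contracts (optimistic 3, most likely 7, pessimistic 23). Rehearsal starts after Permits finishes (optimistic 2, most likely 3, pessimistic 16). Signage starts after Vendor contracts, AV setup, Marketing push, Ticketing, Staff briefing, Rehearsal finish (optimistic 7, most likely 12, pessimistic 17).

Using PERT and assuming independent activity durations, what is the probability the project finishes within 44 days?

0.712

te_Vendor contracts = (2 + 4·4 + 18)/6 = 36/6 = 6; σ²_Vendor contracts = ((18−2)/6)² = 7.111
te_Permits = (8 + 4·13 + 18)/6 = 78/6 = 13; σ²_Permits = ((18−8)/6)² = 2.778
te_Catering order = (1 + 4·2 + 3)/6 = 12/6 = 2; σ²_Catering order = ((3−1)/6)² = 0.111
te_AV setup = (9 + 4·10 + 11)/6 = 60/6 = 10; σ²_AV setup = ((11−9)/6)² = 0.111
te_Stage build = (1 + 4·7 + 13)/6 = 42/6 = 7; σ²_Stage build = ((13−1)/6)² = 4.000
te_Marketing push = (1 + 4·2 + 3)/6 = 12/6 = 2; σ²_Marketing push = ((3−1)/6)² = 0.111
te_Ticketing = (11 + 4·13 + 27)/6 = 90/6 = 15; σ²_Ticketing = ((27−11)/6)² = 7.111
te_Staff briefing = (3 + 4·7 + 23)/6 = 54/6 = 9; σ²_Staff briefing = ((23−3)/6)² = 11.111
te_Rehearsal = (2 + 4·3 + 16)/6 = 30/6 = 5; σ²_Rehearsal = ((16−2)/6)² = 5.444
te_Signage = (7 + 4·12 + 17)/6 = 72/6 = 12; σ²_Signage = ((17−7)/6)² = 2.778

Forward pass:
ES_Vendor contracts = 0; EF_Vendor contracts = 6
ES_Permits = 0; EF_Permits = 13
ES_Catering order = max(EF_Vendor contracts=6, EF_Permits=13) = 13; EF_Catering order = 13+2 = 15
ES_AV setup = 13; EF_AV setup = 13+10 = 23
ES_Stage build = max(EF_Vendor contracts=6, EF_Catering order=15) = 15; EF_Stage build = 15+7 = 22
ES_Marketing push = max(EF_Vendor contracts=6, EF_Stage build=22) = 22; EF_Marketing push = 22+2 = 24
ES_Ticketing = max(EF_Vendor contracts=6, EF_Catering order=15) = 15; EF_Ticketing = 15+15 = 30
ES_Staff briefing = 6; EF_Staff briefing = 6+9 = 15
ES_Rehearsal = 13; EF_Rehearsal = 13+5 = 18
ES_Signage = max(EF_Vendor contracts=6, EF_AV setup=23, EF_Marketing push=24, EF_Ticketing=30, EF_Staff briefing=15, EF_Rehearsal=18) = 30; EF_Signage = 30+12 = 42
Expected project duration μ = 42 days. Critical path: Permits → Catering order → Ticketing → Signage.

Variance along critical path = 2.778 + 0.111 + 7.111 + 2.778 = 12.778; σ = √12.778 = 3.575 days.
Z = (44 − 42) / 3.575 = 0.560
P(T ≤ 44) = Φ(0.560) ≈ 0.712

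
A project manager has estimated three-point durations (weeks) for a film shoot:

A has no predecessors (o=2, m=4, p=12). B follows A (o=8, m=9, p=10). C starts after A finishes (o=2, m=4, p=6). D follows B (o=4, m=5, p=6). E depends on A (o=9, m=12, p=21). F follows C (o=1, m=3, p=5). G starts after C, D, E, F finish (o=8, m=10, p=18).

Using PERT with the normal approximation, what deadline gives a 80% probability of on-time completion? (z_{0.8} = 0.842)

te_A = (2 + 4·4 + 12)/6 = 30/6 = 5; σ²_A = ((12−2)/6)² = 2.778
te_B = (8 + 4·9 + 10)/6 = 54/6 = 9; σ²_B = ((10−8)/6)² = 0.111
te_C = (2 + 4·4 + 6)/6 = 24/6 = 4; σ²_C = ((6−2)/6)² = 0.444
te_D = (4 + 4·5 + 6)/6 = 30/6 = 5; σ²_D = ((6−4)/6)² = 0.111
te_E = (9 + 4·12 + 21)/6 = 78/6 = 13; σ²_E = ((21−9)/6)² = 4.000
te_F = (1 + 4·3 + 5)/6 = 18/6 = 3; σ²_F = ((5−1)/6)² = 0.444
te_G = (8 + 4·10 + 18)/6 = 66/6 = 11; σ²_G = ((18−8)/6)² = 2.778

Forward pass:
ES_A = 0; EF_A = 5
ES_B = 5; EF_B = 5+9 = 14
ES_C = 5; EF_C = 5+4 = 9
ES_D = 14; EF_D = 14+5 = 19
ES_E = 5; EF_E = 5+13 = 18
ES_F = 9; EF_F = 9+3 = 12
ES_G = max(EF_C=9, EF_D=19, EF_E=18, EF_F=12) = 19; EF_G = 19+11 = 30
Expected project duration μ = 30 weeks. Critical path: A → B → D → G.

Variance along critical path = 2.778 + 0.111 + 0.111 + 2.778 = 5.778; σ = 2.404 weeks.
D = μ + z·σ = 30 + 0.842·2.404 = 32.0 weeks

32.0 weeks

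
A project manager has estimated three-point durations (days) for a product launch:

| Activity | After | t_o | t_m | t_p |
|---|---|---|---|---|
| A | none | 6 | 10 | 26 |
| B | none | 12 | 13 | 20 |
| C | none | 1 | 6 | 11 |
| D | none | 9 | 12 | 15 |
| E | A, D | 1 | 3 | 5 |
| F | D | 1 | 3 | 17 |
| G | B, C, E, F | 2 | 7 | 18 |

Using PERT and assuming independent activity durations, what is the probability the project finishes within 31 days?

0.938

te_A = (6 + 4·10 + 26)/6 = 72/6 = 12; σ²_A = ((26−6)/6)² = 11.111
te_B = (12 + 4·13 + 20)/6 = 84/6 = 14; σ²_B = ((20−12)/6)² = 1.778
te_C = (1 + 4·6 + 11)/6 = 36/6 = 6; σ²_C = ((11−1)/6)² = 2.778
te_D = (9 + 4·12 + 15)/6 = 72/6 = 12; σ²_D = ((15−9)/6)² = 1.000
te_E = (1 + 4·3 + 5)/6 = 18/6 = 3; σ²_E = ((5−1)/6)² = 0.444
te_F = (1 + 4·3 + 17)/6 = 30/6 = 5; σ²_F = ((17−1)/6)² = 7.111
te_G = (2 + 4·7 + 18)/6 = 48/6 = 8; σ²_G = ((18−2)/6)² = 7.111

Forward pass:
ES_A = 0; EF_A = 12
ES_B = 0; EF_B = 14
ES_C = 0; EF_C = 6
ES_D = 0; EF_D = 12
ES_E = max(EF_A=12, EF_D=12) = 12; EF_E = 12+3 = 15
ES_F = 12; EF_F = 12+5 = 17
ES_G = max(EF_B=14, EF_C=6, EF_E=15, EF_F=17) = 17; EF_G = 17+8 = 25
Expected project duration μ = 25 days. Critical path: D → F → G.

Variance along critical path = 1.000 + 7.111 + 7.111 = 15.222; σ = √15.222 = 3.902 days.
Z = (31 − 25) / 3.902 = 1.538
P(T ≤ 31) = Φ(1.538) ≈ 0.938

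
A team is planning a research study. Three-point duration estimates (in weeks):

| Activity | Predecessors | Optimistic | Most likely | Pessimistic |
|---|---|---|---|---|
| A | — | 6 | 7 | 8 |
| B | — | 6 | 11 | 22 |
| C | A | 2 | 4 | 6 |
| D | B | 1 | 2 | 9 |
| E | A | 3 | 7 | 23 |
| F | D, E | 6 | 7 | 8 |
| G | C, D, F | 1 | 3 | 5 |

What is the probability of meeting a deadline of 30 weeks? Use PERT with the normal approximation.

0.878

te_A = (6 + 4·7 + 8)/6 = 42/6 = 7; σ²_A = ((8−6)/6)² = 0.111
te_B = (6 + 4·11 + 22)/6 = 72/6 = 12; σ²_B = ((22−6)/6)² = 7.111
te_C = (2 + 4·4 + 6)/6 = 24/6 = 4; σ²_C = ((6−2)/6)² = 0.444
te_D = (1 + 4·2 + 9)/6 = 18/6 = 3; σ²_D = ((9−1)/6)² = 1.778
te_E = (3 + 4·7 + 23)/6 = 54/6 = 9; σ²_E = ((23−3)/6)² = 11.111
te_F = (6 + 4·7 + 8)/6 = 42/6 = 7; σ²_F = ((8−6)/6)² = 0.111
te_G = (1 + 4·3 + 5)/6 = 18/6 = 3; σ²_G = ((5−1)/6)² = 0.444

Forward pass:
ES_A = 0; EF_A = 7
ES_B = 0; EF_B = 12
ES_C = 7; EF_C = 7+4 = 11
ES_D = 12; EF_D = 12+3 = 15
ES_E = 7; EF_E = 7+9 = 16
ES_F = max(EF_D=15, EF_E=16) = 16; EF_F = 16+7 = 23
ES_G = max(EF_C=11, EF_D=15, EF_F=23) = 23; EF_G = 23+3 = 26
Expected project duration μ = 26 weeks. Critical path: A → E → F → G.

Variance along critical path = 0.111 + 11.111 + 0.111 + 0.444 = 11.778; σ = √11.778 = 3.432 weeks.
Z = (30 − 26) / 3.432 = 1.166
P(T ≤ 30) = Φ(1.166) ≈ 0.878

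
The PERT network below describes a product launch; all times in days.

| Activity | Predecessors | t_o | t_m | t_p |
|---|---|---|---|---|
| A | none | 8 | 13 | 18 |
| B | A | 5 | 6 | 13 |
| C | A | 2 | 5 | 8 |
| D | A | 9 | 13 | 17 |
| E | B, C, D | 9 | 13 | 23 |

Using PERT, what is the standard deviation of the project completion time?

te_A = (8 + 4·13 + 18)/6 = 78/6 = 13; σ²_A = ((18−8)/6)² = 2.778
te_B = (5 + 4·6 + 13)/6 = 42/6 = 7; σ²_B = ((13−5)/6)² = 1.778
te_C = (2 + 4·5 + 8)/6 = 30/6 = 5; σ²_C = ((8−2)/6)² = 1.000
te_D = (9 + 4·13 + 17)/6 = 78/6 = 13; σ²_D = ((17−9)/6)² = 1.778
te_E = (9 + 4·13 + 23)/6 = 84/6 = 14; σ²_E = ((23−9)/6)² = 5.444

Forward pass:
ES_A = 0; EF_A = 13
ES_B = 13; EF_B = 13+7 = 20
ES_C = 13; EF_C = 13+5 = 18
ES_D = 13; EF_D = 13+13 = 26
ES_E = max(EF_B=20, EF_C=18, EF_D=26) = 26; EF_E = 26+14 = 40
Expected project duration μ = 40 days. Critical path: A → D → E.

Variance along critical path = 2.778 + 1.778 + 5.444 = 10.000
σ = √10.000 = 3.162 days

3.16 days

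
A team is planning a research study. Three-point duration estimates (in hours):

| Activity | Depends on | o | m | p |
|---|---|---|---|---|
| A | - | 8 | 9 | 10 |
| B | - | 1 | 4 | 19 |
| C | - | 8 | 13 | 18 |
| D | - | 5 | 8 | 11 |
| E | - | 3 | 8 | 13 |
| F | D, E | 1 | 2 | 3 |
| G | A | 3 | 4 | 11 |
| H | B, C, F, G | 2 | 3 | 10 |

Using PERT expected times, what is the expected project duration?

te_A = (8 + 4·9 + 10)/6 = 54/6 = 9
te_B = (1 + 4·4 + 19)/6 = 36/6 = 6
te_C = (8 + 4·13 + 18)/6 = 78/6 = 13
te_D = (5 + 4·8 + 11)/6 = 48/6 = 8
te_E = (3 + 4·8 + 13)/6 = 48/6 = 8
te_F = (1 + 4·2 + 3)/6 = 12/6 = 2
te_G = (3 + 4·4 + 11)/6 = 30/6 = 5
te_H = (2 + 4·3 + 10)/6 = 24/6 = 4

Forward pass:
ES_A = 0; EF_A = 9
ES_B = 0; EF_B = 6
ES_C = 0; EF_C = 13
ES_D = 0; EF_D = 8
ES_E = 0; EF_E = 8
ES_F = max(EF_D=8, EF_E=8) = 8; EF_F = 8+2 = 10
ES_G = 9; EF_G = 9+5 = 14
ES_H = max(EF_B=6, EF_C=13, EF_F=10, EF_G=14) = 14; EF_H = 14+4 = 18
Expected project duration μ = 18 hours. Critical path: A → G → H.

18 hours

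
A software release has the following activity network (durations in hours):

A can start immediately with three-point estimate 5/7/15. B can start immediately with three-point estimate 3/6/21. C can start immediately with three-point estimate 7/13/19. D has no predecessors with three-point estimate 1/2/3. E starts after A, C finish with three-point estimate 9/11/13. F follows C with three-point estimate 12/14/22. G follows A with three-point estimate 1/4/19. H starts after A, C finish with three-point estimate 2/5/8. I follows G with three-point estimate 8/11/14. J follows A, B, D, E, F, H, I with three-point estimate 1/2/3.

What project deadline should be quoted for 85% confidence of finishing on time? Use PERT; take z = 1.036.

32.7 hours

te_A = (5 + 4·7 + 15)/6 = 48/6 = 8; σ²_A = ((15−5)/6)² = 2.778
te_B = (3 + 4·6 + 21)/6 = 48/6 = 8; σ²_B = ((21−3)/6)² = 9.000
te_C = (7 + 4·13 + 19)/6 = 78/6 = 13; σ²_C = ((19−7)/6)² = 4.000
te_D = (1 + 4·2 + 3)/6 = 12/6 = 2; σ²_D = ((3−1)/6)² = 0.111
te_E = (9 + 4·11 + 13)/6 = 66/6 = 11; σ²_E = ((13−9)/6)² = 0.444
te_F = (12 + 4·14 + 22)/6 = 90/6 = 15; σ²_F = ((22−12)/6)² = 2.778
te_G = (1 + 4·4 + 19)/6 = 36/6 = 6; σ²_G = ((19−1)/6)² = 9.000
te_H = (2 + 4·5 + 8)/6 = 30/6 = 5; σ²_H = ((8−2)/6)² = 1.000
te_I = (8 + 4·11 + 14)/6 = 66/6 = 11; σ²_I = ((14−8)/6)² = 1.000
te_J = (1 + 4·2 + 3)/6 = 12/6 = 2; σ²_J = ((3−1)/6)² = 0.111

Forward pass:
ES_A = 0; EF_A = 8
ES_B = 0; EF_B = 8
ES_C = 0; EF_C = 13
ES_D = 0; EF_D = 2
ES_E = max(EF_A=8, EF_C=13) = 13; EF_E = 13+11 = 24
ES_F = 13; EF_F = 13+15 = 28
ES_G = 8; EF_G = 8+6 = 14
ES_H = max(EF_A=8, EF_C=13) = 13; EF_H = 13+5 = 18
ES_I = 14; EF_I = 14+11 = 25
ES_J = max(EF_A=8, EF_B=8, EF_D=2, EF_E=24, EF_F=28, EF_H=18, EF_I=25) = 28; EF_J = 28+2 = 30
Expected project duration μ = 30 hours. Critical path: C → F → J.

Variance along critical path = 4.000 + 2.778 + 0.111 = 6.889; σ = 2.625 hours.
D = μ + z·σ = 30 + 1.036·2.625 = 32.7 hours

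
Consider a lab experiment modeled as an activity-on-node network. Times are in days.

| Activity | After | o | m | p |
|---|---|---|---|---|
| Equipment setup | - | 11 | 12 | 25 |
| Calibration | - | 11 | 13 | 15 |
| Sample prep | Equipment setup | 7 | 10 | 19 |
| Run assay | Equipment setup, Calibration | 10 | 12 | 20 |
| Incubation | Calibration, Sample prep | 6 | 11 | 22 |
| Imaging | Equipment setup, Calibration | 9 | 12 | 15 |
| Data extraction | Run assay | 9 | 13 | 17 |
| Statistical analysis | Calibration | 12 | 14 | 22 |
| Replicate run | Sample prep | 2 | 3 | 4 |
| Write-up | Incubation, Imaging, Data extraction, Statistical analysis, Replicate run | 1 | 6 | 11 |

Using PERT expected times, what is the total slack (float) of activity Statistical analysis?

12 days

te_Equipment setup = (11 + 4·12 + 25)/6 = 84/6 = 14
te_Calibration = (11 + 4·13 + 15)/6 = 78/6 = 13
te_Sample prep = (7 + 4·10 + 19)/6 = 66/6 = 11
te_Run assay = (10 + 4·12 + 20)/6 = 78/6 = 13
te_Incubation = (6 + 4·11 + 22)/6 = 72/6 = 12
te_Imaging = (9 + 4·12 + 15)/6 = 72/6 = 12
te_Data extraction = (9 + 4·13 + 17)/6 = 78/6 = 13
te_Statistical analysis = (12 + 4·14 + 22)/6 = 90/6 = 15
te_Replicate run = (2 + 4·3 + 4)/6 = 18/6 = 3
te_Write-up = (1 + 4·6 + 11)/6 = 36/6 = 6

Forward pass:
ES_Equipment setup = 0; EF_Equipment setup = 14
ES_Calibration = 0; EF_Calibration = 13
ES_Sample prep = 14; EF_Sample prep = 14+11 = 25
ES_Run assay = max(EF_Equipment setup=14, EF_Calibration=13) = 14; EF_Run assay = 14+13 = 27
ES_Incubation = max(EF_Calibration=13, EF_Sample prep=25) = 25; EF_Incubation = 25+12 = 37
ES_Imaging = max(EF_Equipment setup=14, EF_Calibration=13) = 14; EF_Imaging = 14+12 = 26
ES_Data extraction = 27; EF_Data extraction = 27+13 = 40
ES_Statistical analysis = 13; EF_Statistical analysis = 13+15 = 28
ES_Replicate run = 25; EF_Replicate run = 25+3 = 28
ES_Write-up = max(EF_Incubation=37, EF_Imaging=26, EF_Data extraction=40, EF_Statistical analysis=28, EF_Replicate run=28) = 40; EF_Write-up = 40+6 = 46
Expected project duration μ = 46 days. Critical path: Equipment setup → Run assay → Data extraction → Write-up.

Backward pass:
LF_Write-up = 46; LS_Write-up = 46−6 = 40
LF_Replicate run = LS_Write-up = 40; LS_Replicate run = 40−3 = 37
LF_Statistical analysis = LS_Write-up = 40; LS_Statistical analysis = 40−15 = 25
LF_Data extraction = LS_Write-up = 40; LS_Data extraction = 40−13 = 27
LF_Imaging = LS_Write-up = 40; LS_Imaging = 40−12 = 28
LF_Incubation = LS_Write-up = 40; LS_Incubation = 40−12 = 28
LF_Run assay = LS_Data extraction = 27; LS_Run assay = 27−13 = 14
LF_Sample prep = min(LS_Incubation=28, LS_Replicate run=37) = 28; LS_Sample prep = 28−11 = 17
LF_Calibration = min(LS_Run assay=14, LS_Incubation=28, LS_Imaging=28, LS_Statistical analysis=25) = 14; LS_Calibration = 14−13 = 1
LF_Equipment setup = min(LS_Sample prep=17, LS_Run assay=14, LS_Imaging=28) = 14; LS_Equipment setup = 14−14 = 0
Slack_Statistical analysis = LS_Statistical analysis − ES_Statistical analysis = 25 − 13 = 12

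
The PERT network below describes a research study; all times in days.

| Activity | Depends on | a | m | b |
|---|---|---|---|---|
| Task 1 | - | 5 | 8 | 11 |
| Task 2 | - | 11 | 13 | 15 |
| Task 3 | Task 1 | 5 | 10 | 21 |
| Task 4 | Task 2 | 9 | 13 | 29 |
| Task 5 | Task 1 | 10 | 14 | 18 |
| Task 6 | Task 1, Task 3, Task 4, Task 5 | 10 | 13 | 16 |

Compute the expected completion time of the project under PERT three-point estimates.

te_Task 1 = (5 + 4·8 + 11)/6 = 48/6 = 8
te_Task 2 = (11 + 4·13 + 15)/6 = 78/6 = 13
te_Task 3 = (5 + 4·10 + 21)/6 = 66/6 = 11
te_Task 4 = (9 + 4·13 + 29)/6 = 90/6 = 15
te_Task 5 = (10 + 4·14 + 18)/6 = 84/6 = 14
te_Task 6 = (10 + 4·13 + 16)/6 = 78/6 = 13

Forward pass:
ES_Task 1 = 0; EF_Task 1 = 8
ES_Task 2 = 0; EF_Task 2 = 13
ES_Task 3 = 8; EF_Task 3 = 8+11 = 19
ES_Task 4 = 13; EF_Task 4 = 13+15 = 28
ES_Task 5 = 8; EF_Task 5 = 8+14 = 22
ES_Task 6 = max(EF_Task 1=8, EF_Task 3=19, EF_Task 4=28, EF_Task 5=22) = 28; EF_Task 6 = 28+13 = 41
Expected project duration μ = 41 days. Critical path: Task 2 → Task 4 → Task 6.

41 days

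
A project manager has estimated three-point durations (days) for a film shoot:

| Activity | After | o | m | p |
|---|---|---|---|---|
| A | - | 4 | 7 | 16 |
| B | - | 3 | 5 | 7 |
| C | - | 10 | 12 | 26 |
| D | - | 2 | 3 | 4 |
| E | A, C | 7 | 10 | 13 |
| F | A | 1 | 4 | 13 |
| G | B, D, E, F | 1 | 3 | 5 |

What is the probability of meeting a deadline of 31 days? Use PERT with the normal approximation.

te_A = (4 + 4·7 + 16)/6 = 48/6 = 8; σ²_A = ((16−4)/6)² = 4.000
te_B = (3 + 4·5 + 7)/6 = 30/6 = 5; σ²_B = ((7−3)/6)² = 0.444
te_C = (10 + 4·12 + 26)/6 = 84/6 = 14; σ²_C = ((26−10)/6)² = 7.111
te_D = (2 + 4·3 + 4)/6 = 18/6 = 3; σ²_D = ((4−2)/6)² = 0.111
te_E = (7 + 4·10 + 13)/6 = 60/6 = 10; σ²_E = ((13−7)/6)² = 1.000
te_F = (1 + 4·4 + 13)/6 = 30/6 = 5; σ²_F = ((13−1)/6)² = 4.000
te_G = (1 + 4·3 + 5)/6 = 18/6 = 3; σ²_G = ((5−1)/6)² = 0.444

Forward pass:
ES_A = 0; EF_A = 8
ES_B = 0; EF_B = 5
ES_C = 0; EF_C = 14
ES_D = 0; EF_D = 3
ES_E = max(EF_A=8, EF_C=14) = 14; EF_E = 14+10 = 24
ES_F = 8; EF_F = 8+5 = 13
ES_G = max(EF_B=5, EF_D=3, EF_E=24, EF_F=13) = 24; EF_G = 24+3 = 27
Expected project duration μ = 27 days. Critical path: C → E → G.

Variance along critical path = 7.111 + 1.000 + 0.444 = 8.556; σ = √8.556 = 2.925 days.
Z = (31 − 27) / 2.925 = 1.368
P(T ≤ 31) = Φ(1.368) ≈ 0.914

0.914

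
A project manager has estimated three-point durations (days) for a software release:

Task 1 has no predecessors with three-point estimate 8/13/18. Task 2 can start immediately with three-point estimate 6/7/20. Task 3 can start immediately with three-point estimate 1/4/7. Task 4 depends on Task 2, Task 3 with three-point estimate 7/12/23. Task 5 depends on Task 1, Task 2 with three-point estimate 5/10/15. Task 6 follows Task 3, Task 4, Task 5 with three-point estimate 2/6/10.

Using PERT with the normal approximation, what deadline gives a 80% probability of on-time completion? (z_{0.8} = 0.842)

31.3 days

te_Task 1 = (8 + 4·13 + 18)/6 = 78/6 = 13; σ²_Task 1 = ((18−8)/6)² = 2.778
te_Task 2 = (6 + 4·7 + 20)/6 = 54/6 = 9; σ²_Task 2 = ((20−6)/6)² = 5.444
te_Task 3 = (1 + 4·4 + 7)/6 = 24/6 = 4; σ²_Task 3 = ((7−1)/6)² = 1.000
te_Task 4 = (7 + 4·12 + 23)/6 = 78/6 = 13; σ²_Task 4 = ((23−7)/6)² = 7.111
te_Task 5 = (5 + 4·10 + 15)/6 = 60/6 = 10; σ²_Task 5 = ((15−5)/6)² = 2.778
te_Task 6 = (2 + 4·6 + 10)/6 = 36/6 = 6; σ²_Task 6 = ((10−2)/6)² = 1.778

Forward pass:
ES_Task 1 = 0; EF_Task 1 = 13
ES_Task 2 = 0; EF_Task 2 = 9
ES_Task 3 = 0; EF_Task 3 = 4
ES_Task 4 = max(EF_Task 2=9, EF_Task 3=4) = 9; EF_Task 4 = 9+13 = 22
ES_Task 5 = max(EF_Task 1=13, EF_Task 2=9) = 13; EF_Task 5 = 13+10 = 23
ES_Task 6 = max(EF_Task 3=4, EF_Task 4=22, EF_Task 5=23) = 23; EF_Task 6 = 23+6 = 29
Expected project duration μ = 29 days. Critical path: Task 1 → Task 5 → Task 6.

Variance along critical path = 2.778 + 2.778 + 1.778 = 7.333; σ = 2.708 days.
D = μ + z·σ = 29 + 0.842·2.708 = 31.3 days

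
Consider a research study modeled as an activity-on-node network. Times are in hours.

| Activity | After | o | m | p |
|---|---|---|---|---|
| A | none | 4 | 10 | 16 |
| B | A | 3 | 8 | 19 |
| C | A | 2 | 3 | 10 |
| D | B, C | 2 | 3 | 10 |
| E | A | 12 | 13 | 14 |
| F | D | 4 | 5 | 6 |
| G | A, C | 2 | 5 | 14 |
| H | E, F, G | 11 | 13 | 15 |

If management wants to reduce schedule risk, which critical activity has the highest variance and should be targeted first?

B

te_A = (4 + 4·10 + 16)/6 = 60/6 = 10; σ²_A = ((16−4)/6)² = 4.000
te_B = (3 + 4·8 + 19)/6 = 54/6 = 9; σ²_B = ((19−3)/6)² = 7.111
te_C = (2 + 4·3 + 10)/6 = 24/6 = 4; σ²_C = ((10−2)/6)² = 1.778
te_D = (2 + 4·3 + 10)/6 = 24/6 = 4; σ²_D = ((10−2)/6)² = 1.778
te_E = (12 + 4·13 + 14)/6 = 78/6 = 13; σ²_E = ((14−12)/6)² = 0.111
te_F = (4 + 4·5 + 6)/6 = 30/6 = 5; σ²_F = ((6−4)/6)² = 0.111
te_G = (2 + 4·5 + 14)/6 = 36/6 = 6; σ²_G = ((14−2)/6)² = 4.000
te_H = (11 + 4·13 + 15)/6 = 78/6 = 13; σ²_H = ((15−11)/6)² = 0.444

Forward pass:
ES_A = 0; EF_A = 10
ES_B = 10; EF_B = 10+9 = 19
ES_C = 10; EF_C = 10+4 = 14
ES_D = max(EF_B=19, EF_C=14) = 19; EF_D = 19+4 = 23
ES_E = 10; EF_E = 10+13 = 23
ES_F = 23; EF_F = 23+5 = 28
ES_G = max(EF_A=10, EF_C=14) = 14; EF_G = 14+6 = 20
ES_H = max(EF_E=23, EF_F=28, EF_G=20) = 28; EF_H = 28+13 = 41
Expected project duration μ = 41 hours. Critical path: A → B → D → F → H.

Variances on critical path: σ²_A=4.000, σ²_B=7.111, σ²_D=1.778, σ²_F=0.111, σ²_H=0.444.
Largest is σ²_B = 7.111.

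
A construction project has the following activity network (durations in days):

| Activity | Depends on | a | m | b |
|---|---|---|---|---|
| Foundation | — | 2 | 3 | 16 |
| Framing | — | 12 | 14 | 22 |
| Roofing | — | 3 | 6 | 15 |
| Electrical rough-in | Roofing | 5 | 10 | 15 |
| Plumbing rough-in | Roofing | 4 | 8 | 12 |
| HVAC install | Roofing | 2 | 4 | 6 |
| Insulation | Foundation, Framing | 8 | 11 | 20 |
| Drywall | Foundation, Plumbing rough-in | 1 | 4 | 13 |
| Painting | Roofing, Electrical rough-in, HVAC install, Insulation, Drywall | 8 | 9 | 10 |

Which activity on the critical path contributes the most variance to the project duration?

Insulation

te_Foundation = (2 + 4·3 + 16)/6 = 30/6 = 5; σ²_Foundation = ((16−2)/6)² = 5.444
te_Framing = (12 + 4·14 + 22)/6 = 90/6 = 15; σ²_Framing = ((22−12)/6)² = 2.778
te_Roofing = (3 + 4·6 + 15)/6 = 42/6 = 7; σ²_Roofing = ((15−3)/6)² = 4.000
te_Electrical rough-in = (5 + 4·10 + 15)/6 = 60/6 = 10; σ²_Electrical rough-in = ((15−5)/6)² = 2.778
te_Plumbing rough-in = (4 + 4·8 + 12)/6 = 48/6 = 8; σ²_Plumbing rough-in = ((12−4)/6)² = 1.778
te_HVAC install = (2 + 4·4 + 6)/6 = 24/6 = 4; σ²_HVAC install = ((6−2)/6)² = 0.444
te_Insulation = (8 + 4·11 + 20)/6 = 72/6 = 12; σ²_Insulation = ((20−8)/6)² = 4.000
te_Drywall = (1 + 4·4 + 13)/6 = 30/6 = 5; σ²_Drywall = ((13−1)/6)² = 4.000
te_Painting = (8 + 4·9 + 10)/6 = 54/6 = 9; σ²_Painting = ((10−8)/6)² = 0.111

Forward pass:
ES_Foundation = 0; EF_Foundation = 5
ES_Framing = 0; EF_Framing = 15
ES_Roofing = 0; EF_Roofing = 7
ES_Electrical rough-in = 7; EF_Electrical rough-in = 7+10 = 17
ES_Plumbing rough-in = 7; EF_Plumbing rough-in = 7+8 = 15
ES_HVAC install = 7; EF_HVAC install = 7+4 = 11
ES_Insulation = max(EF_Foundation=5, EF_Framing=15) = 15; EF_Insulation = 15+12 = 27
ES_Drywall = max(EF_Foundation=5, EF_Plumbing rough-in=15) = 15; EF_Drywall = 15+5 = 20
ES_Painting = max(EF_Roofing=7, EF_Electrical rough-in=17, EF_HVAC install=11, EF_Insulation=27, EF_Drywall=20) = 27; EF_Painting = 27+9 = 36
Expected project duration μ = 36 days. Critical path: Framing → Insulation → Painting.

Variances on critical path: σ²_Framing=2.778, σ²_Insulation=4.000, σ²_Painting=0.111.
Largest is σ²_Insulation = 4.000.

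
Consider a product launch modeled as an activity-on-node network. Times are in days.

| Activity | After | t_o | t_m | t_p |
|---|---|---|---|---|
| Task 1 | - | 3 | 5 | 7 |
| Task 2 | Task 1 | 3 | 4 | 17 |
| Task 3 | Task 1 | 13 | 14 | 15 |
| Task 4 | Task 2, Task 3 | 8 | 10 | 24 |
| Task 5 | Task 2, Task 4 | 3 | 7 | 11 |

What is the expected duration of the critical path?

38 days

te_Task 1 = (3 + 4·5 + 7)/6 = 30/6 = 5
te_Task 2 = (3 + 4·4 + 17)/6 = 36/6 = 6
te_Task 3 = (13 + 4·14 + 15)/6 = 84/6 = 14
te_Task 4 = (8 + 4·10 + 24)/6 = 72/6 = 12
te_Task 5 = (3 + 4·7 + 11)/6 = 42/6 = 7

Forward pass:
ES_Task 1 = 0; EF_Task 1 = 5
ES_Task 2 = 5; EF_Task 2 = 5+6 = 11
ES_Task 3 = 5; EF_Task 3 = 5+14 = 19
ES_Task 4 = max(EF_Task 2=11, EF_Task 3=19) = 19; EF_Task 4 = 19+12 = 31
ES_Task 5 = max(EF_Task 2=11, EF_Task 4=31) = 31; EF_Task 5 = 31+7 = 38
Expected project duration μ = 38 days. Critical path: Task 1 → Task 3 → Task 4 → Task 5.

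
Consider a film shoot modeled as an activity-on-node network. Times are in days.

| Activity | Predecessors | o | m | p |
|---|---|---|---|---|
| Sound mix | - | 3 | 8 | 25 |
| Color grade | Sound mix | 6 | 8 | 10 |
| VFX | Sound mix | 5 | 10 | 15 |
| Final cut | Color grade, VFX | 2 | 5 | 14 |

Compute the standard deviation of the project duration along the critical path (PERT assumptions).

te_Sound mix = (3 + 4·8 + 25)/6 = 60/6 = 10; σ²_Sound mix = ((25−3)/6)² = 13.444
te_Color grade = (6 + 4·8 + 10)/6 = 48/6 = 8; σ²_Color grade = ((10−6)/6)² = 0.444
te_VFX = (5 + 4·10 + 15)/6 = 60/6 = 10; σ²_VFX = ((15−5)/6)² = 2.778
te_Final cut = (2 + 4·5 + 14)/6 = 36/6 = 6; σ²_Final cut = ((14−2)/6)² = 4.000

Forward pass:
ES_Sound mix = 0; EF_Sound mix = 10
ES_Color grade = 10; EF_Color grade = 10+8 = 18
ES_VFX = 10; EF_VFX = 10+10 = 20
ES_Final cut = max(EF_Color grade=18, EF_VFX=20) = 20; EF_Final cut = 20+6 = 26
Expected project duration μ = 26 days. Critical path: Sound mix → VFX → Final cut.

Variance along critical path = 13.444 + 2.778 + 4.000 = 20.222
σ = √20.222 = 4.497 days

4.50 days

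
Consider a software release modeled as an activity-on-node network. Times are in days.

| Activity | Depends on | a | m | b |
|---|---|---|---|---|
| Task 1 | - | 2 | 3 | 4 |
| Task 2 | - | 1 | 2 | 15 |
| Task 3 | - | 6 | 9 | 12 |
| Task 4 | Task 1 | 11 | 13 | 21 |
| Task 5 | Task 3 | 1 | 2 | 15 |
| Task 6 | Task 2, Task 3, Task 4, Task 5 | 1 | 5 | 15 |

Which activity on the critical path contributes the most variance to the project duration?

te_Task 1 = (2 + 4·3 + 4)/6 = 18/6 = 3; σ²_Task 1 = ((4−2)/6)² = 0.111
te_Task 2 = (1 + 4·2 + 15)/6 = 24/6 = 4; σ²_Task 2 = ((15−1)/6)² = 5.444
te_Task 3 = (6 + 4·9 + 12)/6 = 54/6 = 9; σ²_Task 3 = ((12−6)/6)² = 1.000
te_Task 4 = (11 + 4·13 + 21)/6 = 84/6 = 14; σ²_Task 4 = ((21−11)/6)² = 2.778
te_Task 5 = (1 + 4·2 + 15)/6 = 24/6 = 4; σ²_Task 5 = ((15−1)/6)² = 5.444
te_Task 6 = (1 + 4·5 + 15)/6 = 36/6 = 6; σ²_Task 6 = ((15−1)/6)² = 5.444

Forward pass:
ES_Task 1 = 0; EF_Task 1 = 3
ES_Task 2 = 0; EF_Task 2 = 4
ES_Task 3 = 0; EF_Task 3 = 9
ES_Task 4 = 3; EF_Task 4 = 3+14 = 17
ES_Task 5 = 9; EF_Task 5 = 9+4 = 13
ES_Task 6 = max(EF_Task 2=4, EF_Task 3=9, EF_Task 4=17, EF_Task 5=13) = 17; EF_Task 6 = 17+6 = 23
Expected project duration μ = 23 days. Critical path: Task 1 → Task 4 → Task 6.

Variances on critical path: σ²_Task 1=0.111, σ²_Task 4=2.778, σ²_Task 6=5.444.
Largest is σ²_Task 6 = 5.444.

Task 6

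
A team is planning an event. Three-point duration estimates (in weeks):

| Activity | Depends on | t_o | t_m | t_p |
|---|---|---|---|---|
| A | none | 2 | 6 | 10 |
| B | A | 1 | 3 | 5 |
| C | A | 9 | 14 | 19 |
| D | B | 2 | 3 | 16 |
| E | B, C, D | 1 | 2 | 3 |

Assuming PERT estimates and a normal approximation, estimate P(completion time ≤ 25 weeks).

0.918

te_A = (2 + 4·6 + 10)/6 = 36/6 = 6; σ²_A = ((10−2)/6)² = 1.778
te_B = (1 + 4·3 + 5)/6 = 18/6 = 3; σ²_B = ((5−1)/6)² = 0.444
te_C = (9 + 4·14 + 19)/6 = 84/6 = 14; σ²_C = ((19−9)/6)² = 2.778
te_D = (2 + 4·3 + 16)/6 = 30/6 = 5; σ²_D = ((16−2)/6)² = 5.444
te_E = (1 + 4·2 + 3)/6 = 12/6 = 2; σ²_E = ((3−1)/6)² = 0.111

Forward pass:
ES_A = 0; EF_A = 6
ES_B = 6; EF_B = 6+3 = 9
ES_C = 6; EF_C = 6+14 = 20
ES_D = 9; EF_D = 9+5 = 14
ES_E = max(EF_B=9, EF_C=20, EF_D=14) = 20; EF_E = 20+2 = 22
Expected project duration μ = 22 weeks. Critical path: A → C → E.

Variance along critical path = 1.778 + 2.778 + 0.111 = 4.667; σ = √4.667 = 2.160 weeks.
Z = (25 − 22) / 2.160 = 1.389
P(T ≤ 25) = Φ(1.389) ≈ 0.918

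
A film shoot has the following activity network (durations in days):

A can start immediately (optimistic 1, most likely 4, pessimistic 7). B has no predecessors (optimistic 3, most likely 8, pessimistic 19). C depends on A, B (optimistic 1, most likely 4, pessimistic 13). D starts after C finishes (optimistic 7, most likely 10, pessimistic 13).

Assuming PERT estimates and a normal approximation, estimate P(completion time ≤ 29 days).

0.925

te_A = (1 + 4·4 + 7)/6 = 24/6 = 4; σ²_A = ((7−1)/6)² = 1.000
te_B = (3 + 4·8 + 19)/6 = 54/6 = 9; σ²_B = ((19−3)/6)² = 7.111
te_C = (1 + 4·4 + 13)/6 = 30/6 = 5; σ²_C = ((13−1)/6)² = 4.000
te_D = (7 + 4·10 + 13)/6 = 60/6 = 10; σ²_D = ((13−7)/6)² = 1.000

Forward pass:
ES_A = 0; EF_A = 4
ES_B = 0; EF_B = 9
ES_C = max(EF_A=4, EF_B=9) = 9; EF_C = 9+5 = 14
ES_D = 14; EF_D = 14+10 = 24
Expected project duration μ = 24 days. Critical path: B → C → D.

Variance along critical path = 7.111 + 4.000 + 1.000 = 12.111; σ = √12.111 = 3.480 days.
Z = (29 − 24) / 3.480 = 1.437
P(T ≤ 29) = Φ(1.437) ≈ 0.925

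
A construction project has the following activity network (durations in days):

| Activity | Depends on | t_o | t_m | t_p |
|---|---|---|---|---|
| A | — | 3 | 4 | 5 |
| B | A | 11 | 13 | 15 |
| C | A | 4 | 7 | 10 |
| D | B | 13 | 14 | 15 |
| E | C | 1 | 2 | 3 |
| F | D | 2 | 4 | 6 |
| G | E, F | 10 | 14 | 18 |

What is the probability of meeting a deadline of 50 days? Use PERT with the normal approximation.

te_A = (3 + 4·4 + 5)/6 = 24/6 = 4; σ²_A = ((5−3)/6)² = 0.111
te_B = (11 + 4·13 + 15)/6 = 78/6 = 13; σ²_B = ((15−11)/6)² = 0.444
te_C = (4 + 4·7 + 10)/6 = 42/6 = 7; σ²_C = ((10−4)/6)² = 1.000
te_D = (13 + 4·14 + 15)/6 = 84/6 = 14; σ²_D = ((15−13)/6)² = 0.111
te_E = (1 + 4·2 + 3)/6 = 12/6 = 2; σ²_E = ((3−1)/6)² = 0.111
te_F = (2 + 4·4 + 6)/6 = 24/6 = 4; σ²_F = ((6−2)/6)² = 0.444
te_G = (10 + 4·14 + 18)/6 = 84/6 = 14; σ²_G = ((18−10)/6)² = 1.778

Forward pass:
ES_A = 0; EF_A = 4
ES_B = 4; EF_B = 4+13 = 17
ES_C = 4; EF_C = 4+7 = 11
ES_D = 17; EF_D = 17+14 = 31
ES_E = 11; EF_E = 11+2 = 13
ES_F = 31; EF_F = 31+4 = 35
ES_G = max(EF_E=13, EF_F=35) = 35; EF_G = 35+14 = 49
Expected project duration μ = 49 days. Critical path: A → B → D → F → G.

Variance along critical path = 0.111 + 0.444 + 0.111 + 0.444 + 1.778 = 2.889; σ = √2.889 = 1.700 days.
Z = (50 − 49) / 1.700 = 0.588
P(T ≤ 50) = Φ(0.588) ≈ 0.722

0.722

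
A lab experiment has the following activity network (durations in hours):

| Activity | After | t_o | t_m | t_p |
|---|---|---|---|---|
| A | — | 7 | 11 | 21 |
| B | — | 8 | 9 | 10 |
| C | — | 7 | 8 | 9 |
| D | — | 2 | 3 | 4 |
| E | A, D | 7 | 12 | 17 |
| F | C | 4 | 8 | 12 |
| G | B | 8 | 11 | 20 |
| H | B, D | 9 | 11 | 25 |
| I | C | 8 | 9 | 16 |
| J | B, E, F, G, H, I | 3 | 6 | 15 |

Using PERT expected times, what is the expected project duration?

31 hours

te_A = (7 + 4·11 + 21)/6 = 72/6 = 12
te_B = (8 + 4·9 + 10)/6 = 54/6 = 9
te_C = (7 + 4·8 + 9)/6 = 48/6 = 8
te_D = (2 + 4·3 + 4)/6 = 18/6 = 3
te_E = (7 + 4·12 + 17)/6 = 72/6 = 12
te_F = (4 + 4·8 + 12)/6 = 48/6 = 8
te_G = (8 + 4·11 + 20)/6 = 72/6 = 12
te_H = (9 + 4·11 + 25)/6 = 78/6 = 13
te_I = (8 + 4·9 + 16)/6 = 60/6 = 10
te_J = (3 + 4·6 + 15)/6 = 42/6 = 7

Forward pass:
ES_A = 0; EF_A = 12
ES_B = 0; EF_B = 9
ES_C = 0; EF_C = 8
ES_D = 0; EF_D = 3
ES_E = max(EF_A=12, EF_D=3) = 12; EF_E = 12+12 = 24
ES_F = 8; EF_F = 8+8 = 16
ES_G = 9; EF_G = 9+12 = 21
ES_H = max(EF_B=9, EF_D=3) = 9; EF_H = 9+13 = 22
ES_I = 8; EF_I = 8+10 = 18
ES_J = max(EF_B=9, EF_E=24, EF_F=16, EF_G=21, EF_H=22, EF_I=18) = 24; EF_J = 24+7 = 31
Expected project duration μ = 31 hours. Critical path: A → E → J.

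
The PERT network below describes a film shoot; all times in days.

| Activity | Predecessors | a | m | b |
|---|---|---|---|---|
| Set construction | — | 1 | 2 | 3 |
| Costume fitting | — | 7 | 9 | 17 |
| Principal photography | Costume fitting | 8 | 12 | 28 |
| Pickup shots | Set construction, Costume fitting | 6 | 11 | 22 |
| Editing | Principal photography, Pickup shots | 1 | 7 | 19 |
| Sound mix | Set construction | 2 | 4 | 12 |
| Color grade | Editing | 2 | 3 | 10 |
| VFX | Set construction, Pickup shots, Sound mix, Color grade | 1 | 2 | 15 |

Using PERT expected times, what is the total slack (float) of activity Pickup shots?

2 days

te_Set construction = (1 + 4·2 + 3)/6 = 12/6 = 2
te_Costume fitting = (7 + 4·9 + 17)/6 = 60/6 = 10
te_Principal photography = (8 + 4·12 + 28)/6 = 84/6 = 14
te_Pickup shots = (6 + 4·11 + 22)/6 = 72/6 = 12
te_Editing = (1 + 4·7 + 19)/6 = 48/6 = 8
te_Sound mix = (2 + 4·4 + 12)/6 = 30/6 = 5
te_Color grade = (2 + 4·3 + 10)/6 = 24/6 = 4
te_VFX = (1 + 4·2 + 15)/6 = 24/6 = 4

Forward pass:
ES_Set construction = 0; EF_Set construction = 2
ES_Costume fitting = 0; EF_Costume fitting = 10
ES_Principal photography = 10; EF_Principal photography = 10+14 = 24
ES_Pickup shots = max(EF_Set construction=2, EF_Costume fitting=10) = 10; EF_Pickup shots = 10+12 = 22
ES_Editing = max(EF_Principal photography=24, EF_Pickup shots=22) = 24; EF_Editing = 24+8 = 32
ES_Sound mix = 2; EF_Sound mix = 2+5 = 7
ES_Color grade = 32; EF_Color grade = 32+4 = 36
ES_VFX = max(EF_Set construction=2, EF_Pickup shots=22, EF_Sound mix=7, EF_Color grade=36) = 36; EF_VFX = 36+4 = 40
Expected project duration μ = 40 days. Critical path: Costume fitting → Principal photography → Editing → Color grade → VFX.

Backward pass:
LF_VFX = 40; LS_VFX = 40−4 = 36
LF_Color grade = LS_VFX = 36; LS_Color grade = 36−4 = 32
LF_Sound mix = LS_VFX = 36; LS_Sound mix = 36−5 = 31
LF_Editing = LS_Color grade = 32; LS_Editing = 32−8 = 24
LF_Pickup shots = min(LS_Editing=24, LS_VFX=36) = 24; LS_Pickup shots = 24−12 = 12
LF_Principal photography = LS_Editing = 24; LS_Principal photography = 24−14 = 10
LF_Costume fitting = min(LS_Principal photography=10, LS_Pickup shots=12) = 10; LS_Costume fitting = 10−10 = 0
LF_Set construction = min(LS_Pickup shots=12, LS_Sound mix=31, LS_VFX=36) = 12; LS_Set construction = 12−2 = 10
Slack_Pickup shots = LS_Pickup shots − ES_Pickup shots = 12 − 10 = 2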